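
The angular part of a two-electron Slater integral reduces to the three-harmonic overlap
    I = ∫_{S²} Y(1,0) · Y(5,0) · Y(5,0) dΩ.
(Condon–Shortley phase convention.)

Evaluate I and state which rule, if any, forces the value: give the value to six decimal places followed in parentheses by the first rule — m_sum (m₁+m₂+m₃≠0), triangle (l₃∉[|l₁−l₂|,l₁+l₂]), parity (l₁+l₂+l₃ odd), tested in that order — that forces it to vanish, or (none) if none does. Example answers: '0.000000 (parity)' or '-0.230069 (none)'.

0.000000 (parity)

l₁+l₂+l₃=11 is odd: 3j(l;000)=0 ⇒ I=0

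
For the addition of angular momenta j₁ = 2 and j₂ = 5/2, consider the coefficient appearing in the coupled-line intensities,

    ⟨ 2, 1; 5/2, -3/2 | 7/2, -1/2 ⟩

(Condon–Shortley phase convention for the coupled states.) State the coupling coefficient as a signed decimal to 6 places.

+0.619780

j₁+j₂−J=1  J+j₁−j₂=3  J−j₁+j₂=4  j₁+j₂+J+1=9
(j₁±m₁, j₂±m₂, J±M) = (3,1,1,4,3,4)
P² = 2304/35
sum k=0..1:
  [0] +1/12 = 1/12
  [1] −1/144 = -1/144
S = 11/144
C² = P²·S² = 121/315 ; C = +0.619780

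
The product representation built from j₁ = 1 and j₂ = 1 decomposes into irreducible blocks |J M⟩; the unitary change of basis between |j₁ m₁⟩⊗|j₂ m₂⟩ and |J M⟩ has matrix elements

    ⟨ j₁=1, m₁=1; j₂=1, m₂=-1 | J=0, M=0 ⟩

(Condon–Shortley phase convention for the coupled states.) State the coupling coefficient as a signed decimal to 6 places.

+0.577350  (= +√(1/3))

√[1·2!0!0!/3! · 2!0!0!2!0!0!] = √(4/3)
  +(−1)^0/∏(0,2,0,0,0,0)! = 1/2  (running 1/2)
⟨..|..⟩ = √(4/3)·(1/2) = +0.577350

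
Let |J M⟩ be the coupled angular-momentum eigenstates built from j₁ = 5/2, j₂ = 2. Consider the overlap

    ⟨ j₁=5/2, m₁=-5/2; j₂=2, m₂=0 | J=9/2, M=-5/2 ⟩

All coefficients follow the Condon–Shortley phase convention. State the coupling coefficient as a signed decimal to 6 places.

+√(1/6) = +0.408248

√[10·0!5!4!/10! · 0!5!2!2!2!7!] = √(38400)
  +(−1)^0/∏(0,0,5,2,0,2)! = 1/480  (running 1/480)
⟨..|..⟩ = √(38400)·(1/480) = +0.408248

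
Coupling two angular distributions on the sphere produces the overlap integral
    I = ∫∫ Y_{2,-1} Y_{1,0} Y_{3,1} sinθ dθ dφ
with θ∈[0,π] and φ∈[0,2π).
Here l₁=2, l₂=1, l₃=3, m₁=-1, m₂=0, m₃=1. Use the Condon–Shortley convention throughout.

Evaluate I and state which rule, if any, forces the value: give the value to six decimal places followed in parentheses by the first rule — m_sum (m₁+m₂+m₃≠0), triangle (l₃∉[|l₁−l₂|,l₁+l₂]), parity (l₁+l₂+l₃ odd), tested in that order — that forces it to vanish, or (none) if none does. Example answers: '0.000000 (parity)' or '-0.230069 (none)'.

-0.233597 (none)

Rules hold: Σm=0, L=6 even, 1≤3≤3.
N = 5·3·7 = 105
Δ = 0!·4!·2!/7! = 1/105
Racah Σ t=0..0: t=0:+1/4 = 1/4
⇒ 3j(2 1 3; 0 0 0)² = 3/35, sgn -1
Racah Σ t=0..0: t=0:+1/6 = 1/6
⇒ 3j(2 1 3; -1 0 1)² = 8/105, sgn +1
4πI² = N·(3j₀)²·(3jₘ)² = 24/35
I = -1·√(0.685714/4π) = -0.23359668
No selection rule forces the value: the integral is nonzero (none).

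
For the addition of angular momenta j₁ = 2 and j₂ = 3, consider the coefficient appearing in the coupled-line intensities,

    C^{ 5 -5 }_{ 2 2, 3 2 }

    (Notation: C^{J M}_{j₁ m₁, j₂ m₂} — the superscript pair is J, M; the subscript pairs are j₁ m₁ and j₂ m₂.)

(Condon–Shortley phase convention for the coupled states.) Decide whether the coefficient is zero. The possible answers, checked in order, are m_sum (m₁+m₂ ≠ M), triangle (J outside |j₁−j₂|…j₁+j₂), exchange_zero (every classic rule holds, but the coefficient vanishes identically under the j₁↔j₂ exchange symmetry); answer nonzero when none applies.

m-sum: m₁+m₂ = 2+2 = 4, M = -5  ✗ ⇒ coefficient is 0

m_sum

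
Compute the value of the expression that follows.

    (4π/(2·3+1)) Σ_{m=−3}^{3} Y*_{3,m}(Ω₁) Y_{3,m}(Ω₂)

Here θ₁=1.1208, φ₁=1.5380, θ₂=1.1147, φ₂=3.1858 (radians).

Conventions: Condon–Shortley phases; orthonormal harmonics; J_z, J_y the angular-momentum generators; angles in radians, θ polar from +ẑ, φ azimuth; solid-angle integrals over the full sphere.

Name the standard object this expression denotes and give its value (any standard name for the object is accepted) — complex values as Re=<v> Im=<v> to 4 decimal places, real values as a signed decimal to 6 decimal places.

Legendre polynomial (addition theorem), -0.188668

This sum is the spherical-harmonic addition theorem: it equals the Legendre polynomial P_l(cos γ) of the angle γ between the two directions.
Term-by-term m-sum for l=3 (normalisation 4π/7 = 1.795196):
  term(m=-3) = +0.021056+0.089522i   from Y*(Ω₁)=-0.029922-0.303138i, Y(Ω₂)=-0.299258+0.039923i
  term(m=-2) = -0.129217+0.020059i   from Y*(Ω₁)=-0.359649+0.023624i, Y(Ω₂)=+0.361391-0.032036i
  term(m=-1) = -0.000011-0.000137i   from Y*(Ω₁)=-0.000516-0.015717i, Y(Ω₂)=+0.008705-0.000385i
  term(m=+0) = +0.111246+0.000000i   from Y*(Ω₁)=-0.333407-0.000000i, Y(Ω₂)=-0.333665+0.000000i
  term(m=+1) = -0.000011+0.000137i   from Y*(Ω₁)=+0.000516-0.015717i, Y(Ω₂)=-0.008705-0.000385i
  term(m=+2) = -0.129217-0.020059i   from Y*(Ω₁)=-0.359649-0.023624i, Y(Ω₂)=+0.361391+0.032036i
  term(m=+3) = +0.021056-0.089522i   from Y*(Ω₁)=+0.029922-0.303138i, Y(Ω₂)=+0.299258+0.039923i
Σ over m = -0.105096-0.000000i; ×(4π/7) → -0.188668-0.000000i. Real part: -0.188668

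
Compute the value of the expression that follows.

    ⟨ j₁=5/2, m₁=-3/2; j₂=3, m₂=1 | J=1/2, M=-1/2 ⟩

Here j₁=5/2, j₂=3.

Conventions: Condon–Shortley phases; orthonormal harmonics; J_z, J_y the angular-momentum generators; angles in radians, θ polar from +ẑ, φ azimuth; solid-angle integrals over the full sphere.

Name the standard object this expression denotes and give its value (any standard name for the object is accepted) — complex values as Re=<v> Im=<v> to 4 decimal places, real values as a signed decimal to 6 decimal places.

This is a Clebsch–Gordan (vector-coupling) coefficient.
√[2·5!0!1!/7! · 1!4!4!2!0!1!] = √(384/7)
  +(−1)^4/∏(4,1,0,0,0,1)! = 1/24  (running 1/24)
⟨..|..⟩ = √(384/7)·(1/24) = +0.308607

Clebsch–Gordan coefficient, +√(2/21) ≈ +0.308607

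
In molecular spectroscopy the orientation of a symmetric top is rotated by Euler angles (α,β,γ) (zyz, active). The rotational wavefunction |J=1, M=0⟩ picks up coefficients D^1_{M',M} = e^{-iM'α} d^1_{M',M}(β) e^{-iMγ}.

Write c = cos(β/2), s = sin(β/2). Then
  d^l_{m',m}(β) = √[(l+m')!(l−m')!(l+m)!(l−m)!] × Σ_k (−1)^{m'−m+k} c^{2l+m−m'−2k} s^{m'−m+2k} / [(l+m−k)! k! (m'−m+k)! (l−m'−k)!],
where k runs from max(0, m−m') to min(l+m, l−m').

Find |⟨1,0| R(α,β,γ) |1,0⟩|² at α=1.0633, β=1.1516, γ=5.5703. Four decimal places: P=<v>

P=0.1657

First d^1_{0,0}(β=1.1516), then the phase factors e^{-i(0)α} and e^{-i(0)γ}:
Half-angle: c=0.838757, s=0.544506. N=√(1·1·1·1)=1.000000
The bounds max(0,m−m')=0 and min(l+m,l−m')=1 give 2 terms
  k=0: (−1)^0·1.0000/(1)·0.8388^2·0.5445^0 = +0.703513
  k=1: (−1)^1·1.0000/(1)·0.8388^0·0.5445^2 = -0.296487
d^1_{0,0}(1.1516) = +0.703513 -0.296487 = +0.407026
|D^1_{0,0}|² = |d^1_{0,0}(β)|² = (+0.407026)² = 0.165671 (the z-rotation phases have unit modulus)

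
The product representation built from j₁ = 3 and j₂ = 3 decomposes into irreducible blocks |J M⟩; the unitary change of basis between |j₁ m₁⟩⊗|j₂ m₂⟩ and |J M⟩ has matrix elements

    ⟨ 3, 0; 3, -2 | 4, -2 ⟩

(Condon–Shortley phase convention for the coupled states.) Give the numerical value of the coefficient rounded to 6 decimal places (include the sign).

+√(3/154) = +0.139573

j₁+j₂−J=2  J+j₁−j₂=4  J−j₁+j₂=4  j₁+j₂+J+1=11
(j₁±m₁, j₂±m₂, J±M) = (3,3,1,5,2,6)
P² = 124416/77
sum k=0..1:
  [0] +1/72 = 1/72
  [1] −1/96 = -1/96
S = 1/288
C² = P²·S² = 3/154 ; C = +0.139573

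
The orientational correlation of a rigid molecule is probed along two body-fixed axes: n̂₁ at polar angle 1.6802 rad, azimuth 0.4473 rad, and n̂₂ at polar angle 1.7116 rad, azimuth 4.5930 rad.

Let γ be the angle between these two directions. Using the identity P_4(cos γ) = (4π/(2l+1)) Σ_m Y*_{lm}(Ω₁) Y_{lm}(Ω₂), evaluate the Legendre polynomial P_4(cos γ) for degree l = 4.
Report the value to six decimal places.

Expand P_4 via completeness: Σ_{m} conj(Y_{4,m}) at Ω₁ times Y_{4,m} at Ω₂ —
  m=-4: Y*=(-0.093612, 0.421781)  Y=(0.377694, 0.195460)  product (-0.117798, 0.141007)
  m=-3: Y*=(-0.030457, -0.130727)  Y=(-0.059768, 0.159675)  product (0.022694, 0.002950)
  m=-2: Y*=(-0.189597, -0.236290)  Y=(0.274703, 0.066869)  product (-0.036282, -0.077588)
  m=-1: Y*=(0.135019, 0.064772)  Y=(-0.022409, 0.186805)  product (-0.015125, 0.023771)
  m=+0: Y*=(0.280049, -0.000000)  Y=(0.256289, 0.000000)  product (0.071774, 0.000000)
  m=+1: Y*=(-0.135019, 0.064772)  Y=(0.022409, 0.186805)  product (-0.015125, -0.023771)
  m=+2: Y*=(-0.189597, 0.236290)  Y=(0.274703, -0.066869)  product (-0.036282, 0.077588)
  m=+3: Y*=(0.030457, -0.130727)  Y=(0.059768, 0.159675)  product (0.022694, -0.002950)
  m=+4: Y*=(-0.093612, -0.421781)  Y=(0.377694, -0.195460)  product (-0.117798, -0.141007)
Accumulated sum (-0.221249, 0.000000); after 4π/(2l+1) scaling, (-0.308922, 0.000000) ⇒ P_4 = -0.308922

-0.308922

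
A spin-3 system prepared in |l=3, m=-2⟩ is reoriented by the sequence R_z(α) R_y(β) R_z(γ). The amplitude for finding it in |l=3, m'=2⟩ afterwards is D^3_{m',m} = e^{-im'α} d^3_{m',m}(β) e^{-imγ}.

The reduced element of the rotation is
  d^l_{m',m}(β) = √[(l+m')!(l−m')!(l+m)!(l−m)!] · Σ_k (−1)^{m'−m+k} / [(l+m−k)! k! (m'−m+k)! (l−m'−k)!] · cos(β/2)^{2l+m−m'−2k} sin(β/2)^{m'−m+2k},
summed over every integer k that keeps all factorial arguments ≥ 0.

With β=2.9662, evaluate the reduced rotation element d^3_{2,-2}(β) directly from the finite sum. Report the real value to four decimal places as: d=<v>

d^3_{2,-2}(β=2.9662) via the finite sum:
Half-angle: c=0.087584, s=0.996157. N=√(120·1·1·120)=120.000000
k: max(0,(-2)−(2))=0 … min(3+(-2),3−(2))=1
  k=0: (−1)^4·120.0000/(24)·0.0876^2·0.9962^4 = +0.037769
  k=1: (−1)^5·120.0000/(120)·0.0876^0·0.9962^6 = -0.977163
d^3_{2,-2}(2.9662) = +0.037769 -0.977163 = -0.939395

d=-0.9394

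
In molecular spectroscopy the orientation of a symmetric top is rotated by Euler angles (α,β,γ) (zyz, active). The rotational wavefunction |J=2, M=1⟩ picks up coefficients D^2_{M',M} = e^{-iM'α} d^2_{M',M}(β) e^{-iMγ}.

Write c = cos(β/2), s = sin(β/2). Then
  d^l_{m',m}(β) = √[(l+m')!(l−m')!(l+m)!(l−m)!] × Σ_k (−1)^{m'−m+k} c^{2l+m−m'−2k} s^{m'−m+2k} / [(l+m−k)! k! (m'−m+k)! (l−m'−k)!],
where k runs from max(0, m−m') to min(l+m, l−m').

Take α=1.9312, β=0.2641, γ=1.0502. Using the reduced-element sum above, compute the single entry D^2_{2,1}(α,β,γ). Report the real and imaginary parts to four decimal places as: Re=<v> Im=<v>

Re=-0.0510 Im=-0.2514

First d^2_{2,1}(β=0.2641), then the phase factors e^{-i(2)α} and e^{-i(1)γ}:
c=cos(0.264100/2)=0.991294, s=sin(0.264100/2)=0.131667; N=√[24·1·6·1]=12.000000
The bounds max(0,m−m')=0 and min(l+m,l−m')=0 give 1 term
  k=0: (−1)^1·12.0000/(6)·0.9913^3·0.1317^1 = -0.256515
d^2_{2,1}(0.2641) = -0.256515
Attach z-rotation phases: D = e^{-i(2)(1.9312)}·(-0.256515)·e^{-i(1)(1.0502)} = -0.051015-0.251391i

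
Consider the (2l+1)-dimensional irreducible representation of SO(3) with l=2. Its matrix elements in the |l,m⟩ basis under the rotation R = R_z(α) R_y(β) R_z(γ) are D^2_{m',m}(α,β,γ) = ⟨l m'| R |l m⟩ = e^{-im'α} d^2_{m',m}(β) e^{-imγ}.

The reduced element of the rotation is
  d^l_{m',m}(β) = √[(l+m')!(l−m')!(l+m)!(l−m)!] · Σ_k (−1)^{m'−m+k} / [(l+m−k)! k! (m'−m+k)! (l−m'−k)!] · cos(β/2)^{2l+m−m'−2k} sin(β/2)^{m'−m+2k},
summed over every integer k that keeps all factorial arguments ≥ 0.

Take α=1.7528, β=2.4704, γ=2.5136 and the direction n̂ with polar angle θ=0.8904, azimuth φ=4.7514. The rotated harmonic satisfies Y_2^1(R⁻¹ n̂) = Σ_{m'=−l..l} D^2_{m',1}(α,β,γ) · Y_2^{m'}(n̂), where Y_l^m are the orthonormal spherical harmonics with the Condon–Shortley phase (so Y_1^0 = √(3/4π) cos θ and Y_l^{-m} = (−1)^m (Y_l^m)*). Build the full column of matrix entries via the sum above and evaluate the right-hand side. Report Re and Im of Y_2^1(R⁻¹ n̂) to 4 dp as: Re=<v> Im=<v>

Need the full column D^2_{m',1} for m'=−2..2 at α=1.7528, β=2.4704, γ=2.5136.
cos(β/2)=0.329332, sin(β/2)=0.944214
d^2_{-2,1}: single k=3 term ⇒ +0.554467;  D = +0.303303+0.464156i
d^2_{-1,1}: k∈[2..3] ⇒ +0.290089 -0.794844 = -0.504755;  D = -0.365587+0.348029i
d^2_{0,1}: k∈[1..2] ⇒ +0.082613 -0.679081 = -0.596468;  D = +0.482667+0.350438i
d^2_{1,1}: k∈[0..1] ⇒ +0.011764 -0.290089 = -0.278325;  D = +0.120056-0.251101i
d^2_{2,1}: single k=0 term ⇒ -0.067453;  D = -0.065117-0.017601i
Y_2^{m'}(θ=0.8904,φ=4.7514) and Σ D·Y over m':
  (+0.3033+0.4642i)·(-0.2327+0.0182i)  (-0.3656+0.3480i)·(+0.0147+0.3775i)  (+0.4827+0.3504i)·(+0.0591+0.0000i)  (+0.1201-0.2511i)·(-0.0147+0.3775i)  (-0.0651-0.0176i)·(-0.2327-0.0182i)
Y_2^1(R⁻¹ n̂) = -0.079420-0.160365i

Re=-0.0794 Im=-0.1604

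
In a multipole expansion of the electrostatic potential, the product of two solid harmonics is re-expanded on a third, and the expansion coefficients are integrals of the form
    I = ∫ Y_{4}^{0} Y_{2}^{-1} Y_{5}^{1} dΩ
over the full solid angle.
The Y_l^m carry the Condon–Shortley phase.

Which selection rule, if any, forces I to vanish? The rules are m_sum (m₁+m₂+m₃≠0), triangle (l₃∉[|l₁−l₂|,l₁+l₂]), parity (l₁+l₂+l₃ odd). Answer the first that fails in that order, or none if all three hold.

Σmᵢ = 0  ✓
l₃∈[|l₁−l₂|,l₁+l₂]=[2,6], have l₃=5  ✓
Σlᵢ = 11 ⇒ odd  ✗

parity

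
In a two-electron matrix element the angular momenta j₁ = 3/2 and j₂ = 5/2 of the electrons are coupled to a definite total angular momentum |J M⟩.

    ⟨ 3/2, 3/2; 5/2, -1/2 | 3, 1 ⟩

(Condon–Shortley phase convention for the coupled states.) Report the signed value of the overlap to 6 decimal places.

j₁+j₂−J=1  J+j₁−j₂=2  J−j₁+j₂=4  j₁+j₂+J+1=8
(j₁±m₁, j₂±m₂, J±M) = (3,0,2,3,4,2)
P² = 144/5
sum k=0..0:
  [0] +1/8 = 1/8
S = 1/8
C² = P²·S² = 9/20 ; C = +0.670820

+0.670820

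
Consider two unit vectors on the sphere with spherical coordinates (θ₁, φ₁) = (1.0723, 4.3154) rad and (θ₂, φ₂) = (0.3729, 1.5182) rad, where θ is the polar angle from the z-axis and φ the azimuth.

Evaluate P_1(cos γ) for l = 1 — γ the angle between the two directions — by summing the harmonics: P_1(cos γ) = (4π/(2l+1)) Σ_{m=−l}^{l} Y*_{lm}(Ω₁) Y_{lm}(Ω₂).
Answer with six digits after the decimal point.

Expand P_1 via completeness: Σ_{m} conj(Y_{1,m}) at Ω₁ times Y_{1,m} at Ω₂ —
  m=-1: (-0.11733 - 0.27985j) × (0.00662 - 0.12570j) = -0.03595 + 0.01290j  (running Σ = -0.03595 + 0.01290j)
  m=0: (0.23360 + 0.00000j) × (0.45502 + 0.00000j) = 0.10630 + 0.00000j  (running Σ = 0.07034 + 0.01290j)
  m=1: (0.11733 - 0.27985j) × (-0.00662 - 0.12570j) = -0.03595 - 0.01290j  (running Σ = 0.03439 + 0.00000j)
Accumulated sum 0.03439 + 0.00000j; after 4π/(2l+1) scaling, 0.14406 + 0.00000j ⇒ P_1 = 0.144055

0.144055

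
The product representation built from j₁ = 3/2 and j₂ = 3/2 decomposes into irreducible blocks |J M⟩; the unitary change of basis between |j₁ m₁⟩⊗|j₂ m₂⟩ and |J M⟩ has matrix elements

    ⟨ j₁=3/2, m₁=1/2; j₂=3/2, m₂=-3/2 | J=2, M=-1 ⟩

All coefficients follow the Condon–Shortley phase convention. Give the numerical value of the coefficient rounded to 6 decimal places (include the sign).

+0.707107

triangle: 1!*2!*2!/6! = 4/720
(j±m)!: 2!*1!*0!*3!*1!*3! = 72
prefactor² = (2J+1)*Δ*N² = 2
  k=0: +1/(0!*1!*1!*0!*1!*2!) = 1/2
Σ = 1/2  ⇒  CG² = 2*(1/2)² = 1/2
CG = +√(1/2) = +0.707107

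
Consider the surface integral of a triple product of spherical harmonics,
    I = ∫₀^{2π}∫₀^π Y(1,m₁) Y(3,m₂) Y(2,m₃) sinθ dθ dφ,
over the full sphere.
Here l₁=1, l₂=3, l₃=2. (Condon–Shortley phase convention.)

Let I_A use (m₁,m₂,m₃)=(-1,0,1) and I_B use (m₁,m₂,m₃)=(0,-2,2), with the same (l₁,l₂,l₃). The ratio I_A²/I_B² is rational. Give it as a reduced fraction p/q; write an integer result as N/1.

Same 1,3,2: normalisation and zero-m 3j drop out of the ratio.
A: Δ: 2! 0! 4! / 7! → 1/105; sum: t=2:+1/12 = 1/12; 3j²(1 3 2; -1 0 1) = Δ·Π!·Σ² = 1/35  (sign -1)
B: Δ: 2! 0! 4! / 7! → 1/105; sum: t=1:−1/24 = -1/24; 3j²(1 3 2; 0 -2 2) = Δ·Π!·Σ² = 1/21  (sign -1)
I_A²/I_B² = (1/35)/(1/21) = 3/5

3/5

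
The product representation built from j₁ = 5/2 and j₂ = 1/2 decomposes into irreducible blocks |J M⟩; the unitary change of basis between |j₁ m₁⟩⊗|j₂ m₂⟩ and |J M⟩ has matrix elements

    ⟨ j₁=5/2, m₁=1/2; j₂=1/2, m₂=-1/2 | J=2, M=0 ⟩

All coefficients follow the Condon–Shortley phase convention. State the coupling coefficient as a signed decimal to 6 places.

triangle: 1!*4!*0!/6! = 24/720
(j±m)!: 3!*2!*0!*1!*2!*2! = 48
prefactor² = (2J+1)*Δ*N² = 8
  k=0: +1/(0!*1!*2!*0!*2!*0!) = 1/4
Σ = 1/4  ⇒  CG² = 8*(1/4)² = 1/2
CG = +√(1/2) = +0.707107

+0.707107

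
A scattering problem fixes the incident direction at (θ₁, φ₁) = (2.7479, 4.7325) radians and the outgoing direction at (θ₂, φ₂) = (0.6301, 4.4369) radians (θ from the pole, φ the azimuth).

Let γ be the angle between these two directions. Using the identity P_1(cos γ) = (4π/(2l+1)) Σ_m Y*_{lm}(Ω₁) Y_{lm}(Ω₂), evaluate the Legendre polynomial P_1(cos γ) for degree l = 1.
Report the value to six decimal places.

-0.529934

Expand P_1 via completeness: Σ_{m} conj(Y_{1,m}) at Ω₁ times Y_{1,m} at Ω₂ —
  m=-1: (+0.002665-0.132505i) × (-0.055376+0.195898i) = +0.025810+0.007860i  (running Σ = +0.025810+0.007860i)
  m=0: (-0.451224-0.000000i) × (+0.394775+0.000000i) = -0.178132-0.000000i  (running Σ = -0.152322+0.007860i)
  m=1: (-0.002665-0.132505i) × (+0.055376+0.195898i) = +0.025810-0.007860i  (running Σ = -0.126512+0.000000i)
Σ over m = -0.126512+0.000000i; ×(4π/3) → -0.529934+0.000000i. Real part: -0.529934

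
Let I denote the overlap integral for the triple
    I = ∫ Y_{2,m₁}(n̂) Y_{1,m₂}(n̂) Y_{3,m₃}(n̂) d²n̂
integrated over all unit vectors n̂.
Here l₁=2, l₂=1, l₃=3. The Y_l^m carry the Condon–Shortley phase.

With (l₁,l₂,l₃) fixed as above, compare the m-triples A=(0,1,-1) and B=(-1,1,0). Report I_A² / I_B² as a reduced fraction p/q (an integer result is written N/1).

2/1

l's match ⇒ only the (l;m) 3-j factors differ between A and B.
A: triangle coeff Δ(2,1,3) = 1/105; Σ_t [0,0]: t=0:+1/8 = 1/8; (3j)²=2/35 [(2 1 3; 0 1 -1)], sign=+1
B: triangle coeff Δ(2,1,3) = 1/105; Σ_t [0,0]: t=0:+1/12 = 1/12; (3j)²=1/35 [(2 1 3; -1 1 0)], sign=-1
I_A²/I_B² = (2/35)/(1/35) = 2/1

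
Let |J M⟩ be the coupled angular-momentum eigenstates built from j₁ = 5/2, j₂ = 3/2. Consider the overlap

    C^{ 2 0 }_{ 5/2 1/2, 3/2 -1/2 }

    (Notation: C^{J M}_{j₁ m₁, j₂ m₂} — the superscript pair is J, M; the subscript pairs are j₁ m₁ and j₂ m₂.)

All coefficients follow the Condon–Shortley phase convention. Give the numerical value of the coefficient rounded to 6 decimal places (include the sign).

-0.267261  (= −√(1/14))

√[5·2!3!1!/7! · 3!2!1!2!2!2!] = √(8/7)
  +(−1)^0/∏(0,2,2,1,1,0)! = 1/4  (running 1/4)
  +(−1)^1/∏(1,1,1,0,2,1)! = -1/2  (running -1/4)
⟨..|..⟩ = √(8/7)·(-1/4) = -0.267261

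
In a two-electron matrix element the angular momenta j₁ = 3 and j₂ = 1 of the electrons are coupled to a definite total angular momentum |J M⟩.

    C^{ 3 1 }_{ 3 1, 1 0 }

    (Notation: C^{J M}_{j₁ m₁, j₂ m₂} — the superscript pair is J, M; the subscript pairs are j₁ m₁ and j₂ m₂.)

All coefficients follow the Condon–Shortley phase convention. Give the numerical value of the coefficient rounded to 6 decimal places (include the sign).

+0.288675

j₁+j₂−J=1  J+j₁−j₂=5  J−j₁+j₂=1  j₁+j₂+J+1=8
(j₁±m₁, j₂±m₂, J±M) = (4,2,1,1,4,2)
P² = 48
sum k=0..1:
  [0] +1/12 = 1/12
  [1] −1/24 = -1/24
S = 1/24
C² = P²·S² = 1/12 ; C = +0.288675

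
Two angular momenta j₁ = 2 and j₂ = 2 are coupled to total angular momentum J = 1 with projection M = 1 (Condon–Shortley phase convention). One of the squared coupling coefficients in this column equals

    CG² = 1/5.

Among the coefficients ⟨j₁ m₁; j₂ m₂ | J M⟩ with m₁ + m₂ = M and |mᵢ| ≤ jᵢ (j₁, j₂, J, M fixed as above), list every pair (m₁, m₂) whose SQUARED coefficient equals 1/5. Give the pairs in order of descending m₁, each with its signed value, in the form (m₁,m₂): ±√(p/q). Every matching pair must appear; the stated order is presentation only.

(2,-1): +√(1/5); (-1,2): −√(1/5)

Admissible pairs with m₁+m₂ = M = 1: (-1,2), (0,1), (1,0), (2,-1)
  (m₁,m₂)=(2,-1): CG² = 1/5, CG = +√(1/5)   ← matches the target
  (m₁,m₂)=(1,0): CG² = 3/10, CG = −√(3/10)
  (m₁,m₂)=(0,1): CG² = 3/10, CG = +√(3/10)
  (m₁,m₂)=(-1,2): CG² = 1/5, CG = −√(1/5)   ← matches the target
Pairs with CG² = 1/5: (2,-1): +√(1/5); (-1,2): −√(1/5)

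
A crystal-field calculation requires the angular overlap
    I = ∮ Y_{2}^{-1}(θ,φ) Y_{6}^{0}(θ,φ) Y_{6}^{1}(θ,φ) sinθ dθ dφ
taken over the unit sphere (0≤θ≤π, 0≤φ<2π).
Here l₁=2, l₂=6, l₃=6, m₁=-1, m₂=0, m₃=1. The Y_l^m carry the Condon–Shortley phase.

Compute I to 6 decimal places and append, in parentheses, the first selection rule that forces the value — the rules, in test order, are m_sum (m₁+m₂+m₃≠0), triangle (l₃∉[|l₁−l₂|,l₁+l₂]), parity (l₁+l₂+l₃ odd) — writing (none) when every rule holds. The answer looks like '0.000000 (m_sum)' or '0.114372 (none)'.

Checks pass: Σm=0; 14 even; l₃=6∈[4,8].
(2·2+1)(2·6+1)(2·6+1) = 845
Δ: 2! 2! 10! / 15! → 1/90090
sum: t=0:+1/69120 t=1:−1/14400 t=2:+1/69120 = -7/172800
3j²(2 6 6; 0 0 0) = Δ·Π!·Σ² = 14/715  (sign -1)
sum: t=1:−1/28800 t=2:+1/34560 = -1/172800
3j²(2 6 6; -1 0 1) = Δ·Π!·Σ² = 1/1430  (sign +1)
combine: 4πI² = 845·14/715·1/1430 = 7/605
take √, sign -1: I = -0.03034355
No selection rule forces the value: the integral is nonzero (none).

-0.030344 (none)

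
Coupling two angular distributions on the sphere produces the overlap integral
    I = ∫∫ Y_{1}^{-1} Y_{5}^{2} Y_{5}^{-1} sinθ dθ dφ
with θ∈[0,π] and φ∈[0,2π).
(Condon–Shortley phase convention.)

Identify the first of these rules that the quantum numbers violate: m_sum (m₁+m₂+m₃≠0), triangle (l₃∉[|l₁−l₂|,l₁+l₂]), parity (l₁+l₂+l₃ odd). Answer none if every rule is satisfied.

parity

azimuthal sum: -1 + 2 − 1 = 0  ✓
4 ≤ 5 ≤ 6 (triangle on l)  ✓
L = 1 + 5 + 5 = 11 (odd)  ✗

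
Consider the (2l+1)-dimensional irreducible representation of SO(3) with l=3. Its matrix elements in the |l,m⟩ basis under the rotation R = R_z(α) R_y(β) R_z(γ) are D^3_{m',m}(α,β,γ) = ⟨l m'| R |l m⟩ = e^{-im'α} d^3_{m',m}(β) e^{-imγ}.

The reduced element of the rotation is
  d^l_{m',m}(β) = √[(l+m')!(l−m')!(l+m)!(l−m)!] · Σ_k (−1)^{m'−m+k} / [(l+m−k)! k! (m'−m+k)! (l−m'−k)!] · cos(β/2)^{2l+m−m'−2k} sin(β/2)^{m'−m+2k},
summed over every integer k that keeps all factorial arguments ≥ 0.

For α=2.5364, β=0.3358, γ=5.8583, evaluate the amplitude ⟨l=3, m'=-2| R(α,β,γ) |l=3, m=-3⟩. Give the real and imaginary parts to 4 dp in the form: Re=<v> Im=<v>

Split into d^3_{-2,-3}(β=0.3358) × two z-phases.
c=cos(0.335800/2)=0.985938, s=sin(0.335800/2)=0.167112; N=√[1·120·1·720]=293.938769
Admissible k: 0..0 (factorial args all ≥0)
  k=0: (−1)^1·293.9388/(120)·0.9859^5·0.1671^1 = -0.381357
d^3_{-2,-3}(0.3358) = -0.381357
Attach z-rotation phases: D = e^{-i(-2)(2.5364)}·(-0.381357)·e^{-i(-3)(5.8583)} = +0.302074+0.232776i

Re=0.3021 Im=0.2328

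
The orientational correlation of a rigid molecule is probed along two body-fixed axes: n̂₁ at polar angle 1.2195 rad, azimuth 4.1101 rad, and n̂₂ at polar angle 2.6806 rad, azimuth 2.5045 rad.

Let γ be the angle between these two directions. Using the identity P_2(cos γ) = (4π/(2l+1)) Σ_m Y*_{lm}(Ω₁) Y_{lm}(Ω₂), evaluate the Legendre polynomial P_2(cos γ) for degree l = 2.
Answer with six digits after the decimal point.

-0.343771

Expand P_2 via completeness: Σ_{m} conj(Y_{2,m}) at Ω₁ times Y_{2,m} at Ω₂ —
  [-2]  conj(Y_{2,-2})(Ω₁) = -0.12194 + 0.31795j ; Y_{2,-2}(Ω₂) = 0.02234 + 0.07310j ; Δ = -0.02597 - 0.00181j
  [-1]  conj(Y_{2,-1})(Ω₁) = -0.14141 - 0.20569j ; Y_{2,-1}(Ω₂) = 0.24741 + 0.18309j ; Δ = 0.00267 - 0.07678j
  [+0]  conj(Y_{2,0})(Ω₁) = -0.20335 + 0.00000j ; Y_{2,0}(Ω₂) = 0.44355 + 0.00000j ; Δ = -0.09020 + 0.00000j
  [+1]  conj(Y_{2,1})(Ω₁) = 0.14141 - 0.20569j ; Y_{2,1}(Ω₂) = -0.24741 + 0.18309j ; Δ = 0.00267 + 0.07678j
  [+2]  conj(Y_{2,2})(Ω₁) = -0.12194 - 0.31795j ; Y_{2,2}(Ω₂) = 0.02234 - 0.07310j ; Δ = -0.02597 + 0.00181j
Accumulated sum -0.13678 - 0.00000j; after 4π/(2l+1) scaling, -0.34377 - 0.00000j ⇒ P_2 = -0.343771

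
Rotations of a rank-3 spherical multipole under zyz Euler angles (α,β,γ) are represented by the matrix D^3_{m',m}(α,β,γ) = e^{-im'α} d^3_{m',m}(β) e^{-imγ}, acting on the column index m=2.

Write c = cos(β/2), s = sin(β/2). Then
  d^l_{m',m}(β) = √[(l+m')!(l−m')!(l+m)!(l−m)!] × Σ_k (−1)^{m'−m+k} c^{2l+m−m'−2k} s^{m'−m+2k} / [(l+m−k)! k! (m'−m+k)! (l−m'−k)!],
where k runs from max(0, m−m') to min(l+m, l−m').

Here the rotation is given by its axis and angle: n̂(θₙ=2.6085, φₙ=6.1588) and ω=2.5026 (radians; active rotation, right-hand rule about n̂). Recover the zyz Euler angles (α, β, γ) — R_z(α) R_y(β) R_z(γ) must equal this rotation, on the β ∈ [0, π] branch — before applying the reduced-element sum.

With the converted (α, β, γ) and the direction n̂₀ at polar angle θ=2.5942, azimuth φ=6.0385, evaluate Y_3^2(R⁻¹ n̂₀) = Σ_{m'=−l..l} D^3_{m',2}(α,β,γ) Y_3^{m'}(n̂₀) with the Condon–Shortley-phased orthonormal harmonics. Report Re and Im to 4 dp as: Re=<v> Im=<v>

Re=-0.2467 Im=0.0089

Axis–angle → zyz. n̂ = (sinθₙcosφₙ, sinθₙsinφₙ, cosθₙ) = (+0.504273, -0.063050, -0.861240), ω = 2.5026.
R = I cosω + sinω [n̂]ₓ + (1−cosω) n̂n̂ᵀ gives
  R = [-0.344287, +0.456317, -0.820513; -0.570948, -0.795531, -0.202854; -0.745309, +0.398630, +0.534424]
β = atan2(√(R₁₃²+R₂₃²), R₃₃) = 1.006971; α = atan2(R₂₃, R₁₃) mod 2π = 3.383961; γ = atan2(R₃₂, −R₃₁) mod 2π = 0.491139
Need the full column D^3_{m',2} for m'=−3..3 at α=3.3840, β=1.0070, γ=0.4911.
cos(β/2)=0.875906, sin(β/2)=0.482481
d^3_{-3,2}: single k=5 term ⇒ +0.056096;  D = -0.054280+0.014159i
d^3_{-2,2}: k∈[4..5] ⇒ +0.207877 -0.012615 = +0.195262;  D = +0.171589-0.093192i
d^3_{-1,2}: k∈[3..4] ⇒ +0.477358 -0.072420 = +0.404938;  D = -0.299059+0.273018i
d^3_{0,2}: k∈[2..3] ⇒ +0.750502 -0.227718 = +0.522784;  D = +0.290213-0.434833i
d^3_{1,2}: k∈[1..2] ⇒ +0.786627 -0.477358 = +0.309269;  D = -0.104928+0.290925i
d^3_{2,2}: k∈[0..1] ⇒ +0.451592 -0.685112 = -0.233520;  D = -0.024192+0.232264i
d^3_{3,2}: single k=0 term ⇒ -0.609318;  D = -0.084173-0.603476i
Y_3^{m'}(θ=2.5942,φ=6.0385) and Σ D·Y over m':
  (-0.0543+0.0142i)·(+0.0437+0.0394i)  (+0.1716-0.0932i)·(-0.2086-0.1111i)  (-0.2991+0.2730i)·(+0.4317+0.1078i)  (+0.2902-0.4348i)·(-0.2057+0.0000i)  (-0.1049+0.2909i)·(-0.4317+0.1078i)  (-0.0242+0.2323i)·(-0.2086+0.1111i)  (-0.0842-0.6035i)·(-0.0437+0.0394i)
Y_3^2(R⁻¹ n̂) = -0.246700+0.008919i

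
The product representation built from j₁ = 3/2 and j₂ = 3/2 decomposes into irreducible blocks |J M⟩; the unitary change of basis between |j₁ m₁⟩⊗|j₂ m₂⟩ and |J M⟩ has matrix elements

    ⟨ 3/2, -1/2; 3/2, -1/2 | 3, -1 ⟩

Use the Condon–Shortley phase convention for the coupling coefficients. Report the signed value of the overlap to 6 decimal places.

j₁+j₂−J=0  J+j₁−j₂=3  J−j₁+j₂=3  j₁+j₂+J+1=7
(j₁±m₁, j₂±m₂, J±M) = (1,2,1,2,2,4)
P² = 48/5
sum k=0..0:
  [0] +1/4 = 1/4
S = 1/4
C² = P²·S² = 3/5 ; C = +0.774597

+0.774597  (= +√(3/5))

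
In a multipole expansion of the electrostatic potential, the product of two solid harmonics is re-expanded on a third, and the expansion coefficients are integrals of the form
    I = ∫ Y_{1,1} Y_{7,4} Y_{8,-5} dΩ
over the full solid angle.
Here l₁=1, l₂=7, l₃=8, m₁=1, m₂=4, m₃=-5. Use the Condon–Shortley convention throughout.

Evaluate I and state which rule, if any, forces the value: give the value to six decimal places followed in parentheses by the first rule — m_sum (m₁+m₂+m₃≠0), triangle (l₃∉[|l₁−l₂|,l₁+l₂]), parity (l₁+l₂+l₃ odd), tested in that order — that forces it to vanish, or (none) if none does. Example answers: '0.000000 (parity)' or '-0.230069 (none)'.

-0.270230 (none)

Checks pass: Σm=0; 16 even; l₃=8∈[6,8].
(2·1+1)(2·7+1)(2·8+1) = 765
Δ: 0! 2! 14! / 17! → 1/2040
sum: t=0:+1/25401600 = 1/25401600
3j²(1 7 8; 0 0 0) = Δ·Π!·Σ² = 8/255  (sign +1)
sum: t=0:+1/479001600 = 1/479001600
3j²(1 7 8; 1 4 -5) = Δ·Π!·Σ² = 13/340  (sign -1)
combine: 4πI² = 765·8/255·13/340 = 78/85
take √, sign -1: I = -0.27022959
No selection rule forces the value: the integral is nonzero (none).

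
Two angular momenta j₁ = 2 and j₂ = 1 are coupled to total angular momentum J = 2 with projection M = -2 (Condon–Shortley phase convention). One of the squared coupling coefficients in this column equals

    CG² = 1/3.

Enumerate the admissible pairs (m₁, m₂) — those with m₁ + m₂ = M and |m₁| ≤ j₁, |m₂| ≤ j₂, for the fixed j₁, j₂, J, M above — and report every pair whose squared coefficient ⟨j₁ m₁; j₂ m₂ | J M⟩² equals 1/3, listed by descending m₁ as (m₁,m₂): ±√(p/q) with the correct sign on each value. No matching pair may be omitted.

(-1,-1): +√(1/3)

Admissible pairs with m₁+m₂ = M = -2: (-2,0), (-1,-1)
  (m₁,m₂)=(-1,-1): CG² = 1/3, CG = +√(1/3)   ← matches the target
  (m₁,m₂)=(-2,0): CG² = 2/3, CG = −√(2/3)
Pairs with CG² = 1/3: (-1,-1): +√(1/3)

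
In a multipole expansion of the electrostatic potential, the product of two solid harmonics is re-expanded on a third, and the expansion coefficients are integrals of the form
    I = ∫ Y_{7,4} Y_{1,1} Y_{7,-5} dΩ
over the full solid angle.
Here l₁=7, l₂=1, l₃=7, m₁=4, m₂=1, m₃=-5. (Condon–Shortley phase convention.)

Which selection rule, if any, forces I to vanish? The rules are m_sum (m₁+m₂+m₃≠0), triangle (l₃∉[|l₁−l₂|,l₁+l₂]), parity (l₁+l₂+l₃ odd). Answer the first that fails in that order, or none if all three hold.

azimuthal sum: 4 + 1 − 5 = 0  ✓
6 ≤ 7 ≤ 8 (triangle on l)  ✓
L = 7 + 1 + 7 = 15 (odd)  ✗

parity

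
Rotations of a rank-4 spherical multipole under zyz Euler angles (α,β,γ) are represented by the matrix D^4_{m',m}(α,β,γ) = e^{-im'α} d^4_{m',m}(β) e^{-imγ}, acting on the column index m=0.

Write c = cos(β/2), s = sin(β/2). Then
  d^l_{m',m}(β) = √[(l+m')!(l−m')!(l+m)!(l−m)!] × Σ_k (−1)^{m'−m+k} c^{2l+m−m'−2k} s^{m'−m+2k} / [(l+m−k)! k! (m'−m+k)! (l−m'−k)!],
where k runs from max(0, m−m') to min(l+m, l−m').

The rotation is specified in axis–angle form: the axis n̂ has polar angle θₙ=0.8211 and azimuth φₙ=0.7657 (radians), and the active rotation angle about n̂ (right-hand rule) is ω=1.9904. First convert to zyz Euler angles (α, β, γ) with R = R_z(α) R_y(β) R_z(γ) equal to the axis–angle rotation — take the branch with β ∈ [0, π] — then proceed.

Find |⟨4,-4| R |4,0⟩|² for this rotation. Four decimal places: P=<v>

P=0.2130

Axis–angle → zyz. n̂ = (sinθₙcosφₙ, sinθₙsinφₙ, cosθₙ) = (+0.527622, +0.507234, +0.681417), ω = 1.9904.
R = I cosω + sinω [n̂]ₓ + (1−cosω) n̂n̂ᵀ gives
  R = [-0.015600, -0.245645, +0.969234; +0.998963, -0.045294, +0.004599; +0.042770, +0.968301, +0.246097]
β = atan2(√(R₁₃²+R₂₃²), R₃₃) = 1.322145; α = atan2(R₂₃, R₁₃) mod 2π = 0.004745; γ = atan2(R₃₂, −R₃₁) mod 2π = 1.614938
D^4_{-4,0}(0.0047,1.3221,1.6149) = e^{-i·-4·0.0047}·d^4_{-4,0}(1.3221)·e^{-i·0·1.6149}. Compute d first:
Half-angle: c=0.789334, s=0.613964. N=√(1·40320·24·24)=4819.161753
Admissible k: 4..4 (factorial args all ≥0)
  k=4: (−1)^0·4819.1618/(576)·0.7893^4·0.6140^4 = +0.461492
d^4_{-4,0}(1.3221) = +0.461492
|D^4_{-4,0}|² = |d^4_{-4,0}(β)|² = (+0.461492)² = 0.212975 (the z-rotation phases have unit modulus)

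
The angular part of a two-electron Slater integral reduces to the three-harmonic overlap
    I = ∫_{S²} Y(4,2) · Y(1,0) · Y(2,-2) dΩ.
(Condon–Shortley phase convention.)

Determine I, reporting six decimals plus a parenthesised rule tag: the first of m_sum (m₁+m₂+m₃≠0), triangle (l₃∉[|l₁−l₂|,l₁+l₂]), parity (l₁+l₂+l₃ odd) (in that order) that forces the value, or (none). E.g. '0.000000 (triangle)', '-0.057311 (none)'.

|4−1|≤2≤4+1 violated ⇒ I = 0

0.000000 (triangle)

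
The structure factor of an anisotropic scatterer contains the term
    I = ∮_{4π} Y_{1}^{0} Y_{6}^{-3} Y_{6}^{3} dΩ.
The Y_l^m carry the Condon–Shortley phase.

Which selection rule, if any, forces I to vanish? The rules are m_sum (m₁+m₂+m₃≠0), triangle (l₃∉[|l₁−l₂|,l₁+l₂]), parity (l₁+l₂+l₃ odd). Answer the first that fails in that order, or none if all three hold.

azimuthal sum: 0 − 3 + 3 = 0  ✓
5 ≤ 6 ≤ 7 (triangle on l)  ✓
L = 1 + 6 + 6 = 13 (odd)  ✗

parity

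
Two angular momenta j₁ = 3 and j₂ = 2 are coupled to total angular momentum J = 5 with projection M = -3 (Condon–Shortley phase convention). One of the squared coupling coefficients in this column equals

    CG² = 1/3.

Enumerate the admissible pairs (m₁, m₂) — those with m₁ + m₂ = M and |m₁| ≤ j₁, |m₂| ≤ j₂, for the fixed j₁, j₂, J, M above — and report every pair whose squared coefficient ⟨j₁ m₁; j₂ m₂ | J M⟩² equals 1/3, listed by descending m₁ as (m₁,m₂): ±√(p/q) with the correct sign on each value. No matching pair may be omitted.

(-1,-2): +√(1/3)

Admissible pairs with m₁+m₂ = M = -3: (-3,0), (-2,-1), (-1,-2)
  (m₁,m₂)=(-1,-2): CG² = 1/3, CG = +√(1/3)   ← matches the target
  (m₁,m₂)=(-2,-1): CG² = 8/15, CG = +√(8/15)
  (m₁,m₂)=(-3,0): CG² = 2/15, CG = +√(2/15)
Pairs with CG² = 1/3: (-1,-2): +√(1/3)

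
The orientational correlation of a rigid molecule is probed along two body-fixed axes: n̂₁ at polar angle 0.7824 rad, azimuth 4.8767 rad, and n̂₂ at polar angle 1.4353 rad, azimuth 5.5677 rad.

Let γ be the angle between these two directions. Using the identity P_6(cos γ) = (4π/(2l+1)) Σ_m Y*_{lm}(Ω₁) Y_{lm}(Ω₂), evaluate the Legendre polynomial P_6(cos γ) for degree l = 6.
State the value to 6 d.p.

Addition theorem: P_6(cos γ) = (4π/13) Σ_m Y*_{lm}(Ω₁) Y_{lm}(Ω₂), m = −6…6:
  m=-6: (-0.032745, -0.049446) × (-0.186177, -0.417488) = (-0.014547, 0.022876)  (running Σ = (-0.014547, 0.022876))
  m=-5: (0.151330, -0.140764) × (-0.195701, -0.091138) = (-0.042444, 0.013756)  (running Σ = (-0.056991, 0.036632))
  m=-4: (0.316265, 0.244061) × (0.264179, -0.075866) = (0.102066, 0.040482)  (running Σ = (0.045075, 0.077114))
  m=-3: (-0.194021, 0.361197) × (0.130436, -0.200985) = (0.047288, 0.086109)  (running Σ = (0.092363, 0.163223))
  m=-2: (-0.045238, -0.015425) × (0.030417, 0.216113) = (0.001958, -0.010246)  (running Σ = (0.094321, 0.152977))
  m=-1: (-0.058650, 0.353729) × (0.185768, 0.161453) = (-0.068006, 0.056242)  (running Σ = (0.026315, 0.209219))
  m=0: (-0.157963, -0.000000) × (-0.202628, 0.000000) = (0.032008, 0.000000)  (running Σ = (0.058323, 0.209219))
  m=1: (0.058650, 0.353729) × (-0.185768, 0.161453) = (-0.068006, -0.056242)  (running Σ = (-0.009683, 0.152977))
  m=2: (-0.045238, 0.015425) × (0.030417, -0.216113) = (0.001958, 0.010246)  (running Σ = (-0.007726, 0.163223))
  m=3: (0.194021, 0.361197) × (-0.130436, -0.200985) = (0.047288, -0.086109)  (running Σ = (0.039562, 0.077114))
  m=4: (0.316265, -0.244061) × (0.264179, 0.075866) = (0.102066, -0.040482)  (running Σ = (0.141629, 0.036632))
  m=5: (-0.151330, -0.140764) × (0.195701, -0.091138) = (-0.042444, -0.013756)  (running Σ = (0.099184, 0.022876))
  m=6: (-0.032745, 0.049446) × (-0.186177, 0.417488) = (-0.014547, -0.022876)  (running Σ = (0.084638, -0.000000))
Σ over m = (0.084638, -0.000000); ×(4π/13) → (0.081814, -0.000000). Real part: 0.081814

0.081814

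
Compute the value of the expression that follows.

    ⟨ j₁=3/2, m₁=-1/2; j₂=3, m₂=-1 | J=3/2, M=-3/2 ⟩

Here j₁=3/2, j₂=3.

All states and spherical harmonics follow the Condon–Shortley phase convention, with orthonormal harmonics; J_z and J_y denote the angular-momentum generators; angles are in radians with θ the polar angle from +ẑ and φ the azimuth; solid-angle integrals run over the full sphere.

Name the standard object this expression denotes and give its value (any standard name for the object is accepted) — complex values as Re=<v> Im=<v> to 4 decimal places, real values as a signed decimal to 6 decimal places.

This is a Clebsch–Gordan (vector-coupling) coefficient.
j₁+j₂−J=3  J+j₁−j₂=0  J−j₁+j₂=3  j₁+j₂+J+1=7
(j₁±m₁, j₂±m₂, J±M) = (1,2,2,4,0,3)
P² = 576/35
sum k=2..2:
  [2] +1/12 = 1/12
S = 1/12
C² = P²·S² = 4/35 ; C = +0.338062

Clebsch–Gordan coefficient, +√(4/35) ≈ +0.338062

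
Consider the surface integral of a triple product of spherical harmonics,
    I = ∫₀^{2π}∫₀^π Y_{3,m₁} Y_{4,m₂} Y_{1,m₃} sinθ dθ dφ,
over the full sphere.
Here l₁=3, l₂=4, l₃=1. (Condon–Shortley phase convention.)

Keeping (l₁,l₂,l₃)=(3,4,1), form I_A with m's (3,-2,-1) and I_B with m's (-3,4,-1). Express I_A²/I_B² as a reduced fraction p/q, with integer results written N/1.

l's match ⇒ only the (l;m) 3-j factors differ between A and B.
A: triangle coeff Δ(3,4,1) = 1/252; Σ_t [0,0]: t=0:+1/1440 = 1/1440; (3j)²=1/252 [(3 4 1; 3 -2 -1)], sign=+1
B: triangle coeff Δ(3,4,1) = 1/252; Σ_t [6,6]: t=6:+1/1440 = 1/1440; (3j)²=1/9 [(3 4 1; -3 4 -1)], sign=+1
I_A²/I_B² = (1/252)/(1/9) = 1/28

1/28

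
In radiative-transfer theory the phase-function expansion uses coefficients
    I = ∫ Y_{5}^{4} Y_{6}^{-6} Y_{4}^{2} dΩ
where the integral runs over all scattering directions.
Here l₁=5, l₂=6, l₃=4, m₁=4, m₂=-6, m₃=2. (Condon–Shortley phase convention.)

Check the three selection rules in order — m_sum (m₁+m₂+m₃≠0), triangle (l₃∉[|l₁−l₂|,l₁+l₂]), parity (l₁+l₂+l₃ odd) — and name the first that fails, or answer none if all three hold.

azimuthal sum: 4 − 6 + 2 = 0  ✓
1 ≤ 4 ≤ 11 (triangle on l)  ✓
L = 5 + 6 + 4 = 15 (odd)  ✗

parity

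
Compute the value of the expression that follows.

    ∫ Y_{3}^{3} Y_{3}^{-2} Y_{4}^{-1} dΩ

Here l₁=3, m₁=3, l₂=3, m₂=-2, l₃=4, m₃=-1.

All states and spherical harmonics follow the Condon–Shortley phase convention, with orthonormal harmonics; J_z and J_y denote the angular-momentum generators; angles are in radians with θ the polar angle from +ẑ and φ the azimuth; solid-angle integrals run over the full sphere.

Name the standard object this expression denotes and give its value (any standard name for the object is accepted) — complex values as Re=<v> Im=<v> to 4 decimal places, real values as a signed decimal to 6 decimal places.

This is a Gaunt coefficient — the integral of a triple product of spherical harmonics over the sphere.
Rules hold: Σm=0, L=10 even, 0≤4≤6.
N = 7·7·9 = 441
Δ = 2!·4!·4!/11! = 1/34650
Racah Σ t=0..2: t=0:+1/72 t=1:−1/16 t=2:+1/72 = -5/144
⇒ 3j(3 3 4; 0 0 0)² = 2/77, sgn -1
Racah Σ t=0..0: t=0:+1/288 = 1/288
⇒ 3j(3 3 4; 3 -2 -1)² = 5/231, sgn -1
4πI² = N·(3j₀)²·(3jₘ)² = 30/121
I = +1·√(0.247934/4π) = 0.14046335

Gaunt coefficient, +0.140463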